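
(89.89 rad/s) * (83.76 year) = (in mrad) 2.374e+14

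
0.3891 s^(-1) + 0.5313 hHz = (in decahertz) 5.352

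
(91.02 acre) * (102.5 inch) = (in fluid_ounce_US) 3.243e+10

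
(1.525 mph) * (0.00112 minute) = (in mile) 2.847e-05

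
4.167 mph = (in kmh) 6.706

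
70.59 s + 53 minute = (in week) 0.005375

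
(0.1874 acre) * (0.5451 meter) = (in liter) 4.134e+05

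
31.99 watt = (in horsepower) 0.0429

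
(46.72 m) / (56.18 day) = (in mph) 2.153e-05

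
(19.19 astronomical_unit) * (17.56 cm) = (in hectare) 5.041e+07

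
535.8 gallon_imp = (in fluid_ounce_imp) 8.573e+04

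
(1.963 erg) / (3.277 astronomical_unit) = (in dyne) 4.004e-14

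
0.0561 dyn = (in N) 5.61e-07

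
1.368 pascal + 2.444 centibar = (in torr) 18.34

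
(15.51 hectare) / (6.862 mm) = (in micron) 2.26e+13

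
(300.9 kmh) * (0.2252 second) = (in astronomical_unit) 1.258e-10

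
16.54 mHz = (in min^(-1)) 0.9924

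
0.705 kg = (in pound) 1.554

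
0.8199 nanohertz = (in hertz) 8.199e-10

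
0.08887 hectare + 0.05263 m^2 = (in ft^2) 9566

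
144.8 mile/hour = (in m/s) 64.73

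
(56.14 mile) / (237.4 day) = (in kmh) 0.01586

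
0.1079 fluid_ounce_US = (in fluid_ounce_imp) 0.1123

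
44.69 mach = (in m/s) 1.522e+04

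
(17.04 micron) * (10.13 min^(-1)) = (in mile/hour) 6.435e-06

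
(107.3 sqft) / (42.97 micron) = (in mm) 2.32e+08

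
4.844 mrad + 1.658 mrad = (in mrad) 6.502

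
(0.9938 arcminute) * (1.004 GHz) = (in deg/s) 1.663e+07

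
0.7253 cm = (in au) 4.848e-14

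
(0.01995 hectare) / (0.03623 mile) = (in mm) 3422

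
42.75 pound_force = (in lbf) 42.75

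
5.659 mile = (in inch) 3.586e+05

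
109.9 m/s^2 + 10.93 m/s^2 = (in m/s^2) 120.8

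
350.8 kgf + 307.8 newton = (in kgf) 382.2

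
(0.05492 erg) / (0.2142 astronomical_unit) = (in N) 1.714e-19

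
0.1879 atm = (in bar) 0.1904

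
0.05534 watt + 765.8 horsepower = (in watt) 5.711e+05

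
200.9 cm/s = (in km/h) 7.232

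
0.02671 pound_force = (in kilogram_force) 0.01212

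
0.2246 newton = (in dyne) 2.246e+04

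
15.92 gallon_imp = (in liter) 72.37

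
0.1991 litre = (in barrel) 0.001252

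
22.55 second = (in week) 3.729e-05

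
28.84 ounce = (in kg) 0.8176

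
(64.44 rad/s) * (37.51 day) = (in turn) 3.324e+07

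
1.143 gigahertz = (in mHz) 1.143e+12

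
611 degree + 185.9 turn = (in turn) 187.6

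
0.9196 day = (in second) 7.945e+04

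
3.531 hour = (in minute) 211.9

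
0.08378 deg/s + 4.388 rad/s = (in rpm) 41.92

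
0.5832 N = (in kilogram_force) 0.05947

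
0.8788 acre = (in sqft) 3.828e+04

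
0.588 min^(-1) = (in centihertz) 0.98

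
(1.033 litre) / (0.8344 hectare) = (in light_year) 1.309e-23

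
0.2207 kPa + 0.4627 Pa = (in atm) 0.002183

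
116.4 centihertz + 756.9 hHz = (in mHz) 7.569e+07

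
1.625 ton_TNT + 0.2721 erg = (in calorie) 1.625e+09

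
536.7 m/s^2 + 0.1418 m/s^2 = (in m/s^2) 536.8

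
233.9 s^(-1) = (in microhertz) 2.339e+08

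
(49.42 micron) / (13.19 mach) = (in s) 1.1e-08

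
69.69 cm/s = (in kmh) 2.509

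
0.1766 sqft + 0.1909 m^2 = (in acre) 5.123e-05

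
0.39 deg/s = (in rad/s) 0.006807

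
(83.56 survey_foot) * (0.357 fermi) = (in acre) 2.247e-18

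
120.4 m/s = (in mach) 0.3536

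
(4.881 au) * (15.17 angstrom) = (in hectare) 0.1108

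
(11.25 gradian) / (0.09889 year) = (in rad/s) 5.666e-08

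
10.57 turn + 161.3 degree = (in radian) 69.23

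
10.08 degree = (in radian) 0.1759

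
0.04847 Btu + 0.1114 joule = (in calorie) 12.25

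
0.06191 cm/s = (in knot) 0.001203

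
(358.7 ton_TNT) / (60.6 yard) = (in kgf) 2.762e+09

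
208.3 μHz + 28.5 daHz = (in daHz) 28.5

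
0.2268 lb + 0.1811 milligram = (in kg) 0.1029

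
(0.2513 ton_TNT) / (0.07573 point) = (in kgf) 4.013e+12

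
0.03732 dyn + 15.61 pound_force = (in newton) 69.44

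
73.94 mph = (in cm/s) 3305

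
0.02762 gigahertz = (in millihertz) 2.762e+10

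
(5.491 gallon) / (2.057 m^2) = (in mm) 10.1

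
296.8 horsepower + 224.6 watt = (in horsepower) 297.1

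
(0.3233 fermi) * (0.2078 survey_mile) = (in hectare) 1.081e-17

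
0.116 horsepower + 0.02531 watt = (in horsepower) 0.116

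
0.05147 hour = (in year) 5.876e-06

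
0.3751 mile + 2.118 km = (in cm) 2.722e+05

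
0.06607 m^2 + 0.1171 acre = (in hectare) 0.0474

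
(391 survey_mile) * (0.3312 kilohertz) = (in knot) 4.051e+08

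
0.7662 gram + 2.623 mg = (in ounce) 0.02712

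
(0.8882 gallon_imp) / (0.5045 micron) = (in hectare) 0.8004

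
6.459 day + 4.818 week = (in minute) 5.787e+04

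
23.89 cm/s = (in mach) 0.0007016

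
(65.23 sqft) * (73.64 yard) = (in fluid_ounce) 1.38e+07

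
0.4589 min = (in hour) 0.007648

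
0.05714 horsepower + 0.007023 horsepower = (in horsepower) 0.06416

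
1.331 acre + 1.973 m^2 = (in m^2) 5388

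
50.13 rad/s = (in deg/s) 2872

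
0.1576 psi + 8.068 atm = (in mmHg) 6140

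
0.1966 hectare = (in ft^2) 2.116e+04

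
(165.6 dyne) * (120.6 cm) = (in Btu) 1.893e-06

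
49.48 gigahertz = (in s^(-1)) 4.948e+10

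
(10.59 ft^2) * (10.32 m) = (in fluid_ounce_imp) 3.573e+05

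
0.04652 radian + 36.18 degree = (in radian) 0.678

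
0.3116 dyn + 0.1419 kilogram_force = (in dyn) 1.392e+05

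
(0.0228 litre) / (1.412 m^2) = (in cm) 0.001615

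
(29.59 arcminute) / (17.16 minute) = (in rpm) 7.983e-05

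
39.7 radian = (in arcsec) 8.189e+06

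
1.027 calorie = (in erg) 4.297e+07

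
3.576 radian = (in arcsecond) 7.376e+05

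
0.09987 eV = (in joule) 1.6e-20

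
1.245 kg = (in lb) 2.745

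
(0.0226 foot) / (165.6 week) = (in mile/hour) 1.539e-10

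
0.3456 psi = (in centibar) 2.383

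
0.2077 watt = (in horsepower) 0.0002785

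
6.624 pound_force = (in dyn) 2.947e+06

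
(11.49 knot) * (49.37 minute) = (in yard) 1.915e+04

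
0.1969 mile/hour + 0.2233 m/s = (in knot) 0.6052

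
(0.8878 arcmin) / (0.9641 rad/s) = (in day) 3.1e-09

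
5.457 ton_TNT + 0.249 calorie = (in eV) 1.425e+29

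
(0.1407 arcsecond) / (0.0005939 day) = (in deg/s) 7.617e-07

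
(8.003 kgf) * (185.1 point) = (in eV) 3.199e+19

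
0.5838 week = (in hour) 98.08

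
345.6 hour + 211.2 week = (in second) 1.29e+08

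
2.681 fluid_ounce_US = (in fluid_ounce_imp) 2.79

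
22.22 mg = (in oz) 0.0007838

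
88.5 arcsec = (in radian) 0.0004291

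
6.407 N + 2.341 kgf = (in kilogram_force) 2.994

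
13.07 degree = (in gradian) 14.52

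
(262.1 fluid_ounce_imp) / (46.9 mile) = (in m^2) 9.867e-08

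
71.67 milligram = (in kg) 7.167e-05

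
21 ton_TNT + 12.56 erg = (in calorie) 2.1e+10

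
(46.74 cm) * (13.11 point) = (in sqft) 0.02327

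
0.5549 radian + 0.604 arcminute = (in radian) 0.5551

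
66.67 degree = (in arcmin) 4000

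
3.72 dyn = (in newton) 3.72e-05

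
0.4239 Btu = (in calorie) 106.9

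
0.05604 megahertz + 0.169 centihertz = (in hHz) 560.4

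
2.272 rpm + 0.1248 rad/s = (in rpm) 3.464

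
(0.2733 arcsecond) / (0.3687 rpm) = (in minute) 5.72e-07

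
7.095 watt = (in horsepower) 0.009515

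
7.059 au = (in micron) 1.056e+18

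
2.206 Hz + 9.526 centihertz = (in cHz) 230.1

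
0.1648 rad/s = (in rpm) 1.574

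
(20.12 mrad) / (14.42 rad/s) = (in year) 4.424e-11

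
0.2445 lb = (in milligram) 1.109e+05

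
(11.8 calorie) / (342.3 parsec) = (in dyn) 4.674e-13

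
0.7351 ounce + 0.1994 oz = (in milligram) 2.649e+04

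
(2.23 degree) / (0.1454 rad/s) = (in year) 8.488e-09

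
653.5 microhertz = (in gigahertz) 6.535e-13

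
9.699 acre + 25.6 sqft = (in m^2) 3.925e+04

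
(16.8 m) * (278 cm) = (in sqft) 502.7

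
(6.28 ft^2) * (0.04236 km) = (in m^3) 24.71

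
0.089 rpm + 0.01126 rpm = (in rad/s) 0.0105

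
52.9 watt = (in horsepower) 0.07094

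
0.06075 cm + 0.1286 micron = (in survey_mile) 3.776e-07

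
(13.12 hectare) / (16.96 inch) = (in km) 304.6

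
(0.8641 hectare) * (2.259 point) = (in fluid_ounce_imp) 2.424e+05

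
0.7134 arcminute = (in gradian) 0.01321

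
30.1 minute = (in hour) 0.5017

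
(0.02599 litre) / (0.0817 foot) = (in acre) 2.579e-07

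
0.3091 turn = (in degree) 111.3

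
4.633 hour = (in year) 0.0005289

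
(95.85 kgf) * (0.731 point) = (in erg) 2.424e+06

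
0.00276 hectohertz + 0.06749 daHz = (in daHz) 0.09509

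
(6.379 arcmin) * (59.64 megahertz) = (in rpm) 1.057e+06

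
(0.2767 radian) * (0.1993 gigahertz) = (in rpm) 5.266e+08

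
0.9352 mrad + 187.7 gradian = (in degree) 169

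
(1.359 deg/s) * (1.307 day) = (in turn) 426.3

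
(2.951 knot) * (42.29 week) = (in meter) 3.883e+07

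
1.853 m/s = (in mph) 4.145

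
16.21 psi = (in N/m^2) 1.118e+05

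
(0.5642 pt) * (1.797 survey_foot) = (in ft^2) 0.001173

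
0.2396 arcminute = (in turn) 1.109e-05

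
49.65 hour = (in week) 0.2955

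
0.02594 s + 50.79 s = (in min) 0.8469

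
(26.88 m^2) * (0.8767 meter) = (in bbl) 148.2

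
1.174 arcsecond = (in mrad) 0.005692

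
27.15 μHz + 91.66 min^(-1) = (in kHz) 0.001528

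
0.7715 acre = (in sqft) 3.361e+04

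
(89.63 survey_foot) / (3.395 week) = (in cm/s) 0.001331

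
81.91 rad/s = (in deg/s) 4693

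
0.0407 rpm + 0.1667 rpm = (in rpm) 0.2074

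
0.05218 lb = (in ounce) 0.8349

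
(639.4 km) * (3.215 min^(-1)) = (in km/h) 1.233e+05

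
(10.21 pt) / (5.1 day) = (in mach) 2.401e-11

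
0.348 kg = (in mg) 3.48e+05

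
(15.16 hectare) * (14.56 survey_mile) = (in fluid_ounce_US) 1.201e+14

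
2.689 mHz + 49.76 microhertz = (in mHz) 2.739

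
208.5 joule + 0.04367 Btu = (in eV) 1.589e+21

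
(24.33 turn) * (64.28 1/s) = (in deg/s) 5.63e+05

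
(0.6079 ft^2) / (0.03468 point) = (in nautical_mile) 2.493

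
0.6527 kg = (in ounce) 23.02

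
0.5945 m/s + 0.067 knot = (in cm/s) 62.9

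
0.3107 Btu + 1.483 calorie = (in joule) 334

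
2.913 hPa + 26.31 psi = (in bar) 1.817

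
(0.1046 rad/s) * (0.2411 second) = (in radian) 0.02522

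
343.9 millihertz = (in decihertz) 3.439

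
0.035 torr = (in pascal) 4.666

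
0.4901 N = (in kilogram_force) 0.04998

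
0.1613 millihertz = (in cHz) 0.01613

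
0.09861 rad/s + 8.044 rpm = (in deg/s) 53.91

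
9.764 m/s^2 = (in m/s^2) 9.764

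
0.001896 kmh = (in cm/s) 0.05267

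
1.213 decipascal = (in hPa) 0.001213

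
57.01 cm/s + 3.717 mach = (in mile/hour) 2832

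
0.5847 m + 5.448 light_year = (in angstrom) 5.154e+26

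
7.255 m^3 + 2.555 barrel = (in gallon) 2024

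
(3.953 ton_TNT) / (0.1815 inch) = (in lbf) 8.065e+11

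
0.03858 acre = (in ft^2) 1681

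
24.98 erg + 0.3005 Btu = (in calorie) 75.78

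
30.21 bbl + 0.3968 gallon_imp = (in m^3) 4.805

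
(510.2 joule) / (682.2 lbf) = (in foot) 0.5516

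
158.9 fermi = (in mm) 1.589e-10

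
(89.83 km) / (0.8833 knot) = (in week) 0.3269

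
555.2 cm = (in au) 3.711e-11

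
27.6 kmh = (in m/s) 7.667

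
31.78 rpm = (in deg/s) 190.7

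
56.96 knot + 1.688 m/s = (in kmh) 111.6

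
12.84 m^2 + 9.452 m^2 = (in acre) 0.005508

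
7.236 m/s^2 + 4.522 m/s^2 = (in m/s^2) 11.76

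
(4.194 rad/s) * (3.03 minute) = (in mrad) 7.625e+05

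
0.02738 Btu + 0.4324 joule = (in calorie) 7.008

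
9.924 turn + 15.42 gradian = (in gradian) 3985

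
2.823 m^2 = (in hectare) 0.0002823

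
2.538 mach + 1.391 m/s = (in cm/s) 8.656e+04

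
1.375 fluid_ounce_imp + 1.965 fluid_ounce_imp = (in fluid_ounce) 3.209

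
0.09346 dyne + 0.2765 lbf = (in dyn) 1.23e+05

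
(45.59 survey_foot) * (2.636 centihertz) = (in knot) 0.712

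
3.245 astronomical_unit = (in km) 4.854e+08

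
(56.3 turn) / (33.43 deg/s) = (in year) 1.923e-05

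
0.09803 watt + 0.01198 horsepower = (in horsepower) 0.01211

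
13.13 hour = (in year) 0.001499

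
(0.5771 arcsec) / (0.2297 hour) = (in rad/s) 3.383e-09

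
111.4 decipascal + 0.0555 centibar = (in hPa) 0.6664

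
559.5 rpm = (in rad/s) 58.59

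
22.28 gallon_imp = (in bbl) 0.6371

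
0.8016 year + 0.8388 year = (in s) 5.173e+07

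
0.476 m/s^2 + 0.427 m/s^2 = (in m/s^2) 0.903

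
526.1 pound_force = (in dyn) 2.34e+08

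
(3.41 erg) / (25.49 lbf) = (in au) 2.01e-20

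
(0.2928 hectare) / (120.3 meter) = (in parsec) 7.888e-16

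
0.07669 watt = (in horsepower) 0.0001028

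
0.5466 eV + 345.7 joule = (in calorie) 82.62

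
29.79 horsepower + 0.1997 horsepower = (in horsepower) 29.99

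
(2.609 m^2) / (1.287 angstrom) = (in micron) 2.027e+16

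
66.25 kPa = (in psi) 9.609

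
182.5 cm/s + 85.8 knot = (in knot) 89.35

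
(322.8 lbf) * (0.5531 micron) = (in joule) 0.0007942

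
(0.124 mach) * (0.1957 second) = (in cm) 826.3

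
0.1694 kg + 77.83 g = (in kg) 0.2472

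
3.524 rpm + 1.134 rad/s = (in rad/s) 1.503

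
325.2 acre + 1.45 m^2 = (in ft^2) 1.417e+07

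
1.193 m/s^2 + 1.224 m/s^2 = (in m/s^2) 2.417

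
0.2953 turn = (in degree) 106.3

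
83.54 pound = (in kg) 37.89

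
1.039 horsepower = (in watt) 774.8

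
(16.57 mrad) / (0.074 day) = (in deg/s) 0.0001485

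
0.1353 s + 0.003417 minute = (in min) 0.005672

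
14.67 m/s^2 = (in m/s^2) 14.67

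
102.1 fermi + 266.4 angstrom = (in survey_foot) 8.74e-08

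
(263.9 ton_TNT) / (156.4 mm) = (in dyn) 7.06e+17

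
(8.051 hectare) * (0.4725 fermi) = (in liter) 3.804e-08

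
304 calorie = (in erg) 1.272e+10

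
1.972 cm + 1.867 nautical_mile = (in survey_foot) 1.134e+04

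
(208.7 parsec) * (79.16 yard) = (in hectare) 4.661e+16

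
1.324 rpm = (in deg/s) 7.944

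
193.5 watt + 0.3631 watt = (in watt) 193.9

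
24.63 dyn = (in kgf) 2.512e-05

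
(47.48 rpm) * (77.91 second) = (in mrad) 3.874e+05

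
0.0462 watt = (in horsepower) 6.196e-05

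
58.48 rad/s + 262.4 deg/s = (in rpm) 602.2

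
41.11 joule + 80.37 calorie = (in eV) 2.355e+21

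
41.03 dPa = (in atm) 4.049e-05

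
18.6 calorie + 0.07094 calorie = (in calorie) 18.67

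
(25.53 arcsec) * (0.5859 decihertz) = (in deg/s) 0.0004155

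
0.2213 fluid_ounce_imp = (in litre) 0.006288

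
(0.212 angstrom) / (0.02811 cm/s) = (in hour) 2.095e-11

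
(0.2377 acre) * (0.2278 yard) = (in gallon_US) 5.293e+04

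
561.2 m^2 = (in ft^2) 6041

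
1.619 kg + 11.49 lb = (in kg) 6.831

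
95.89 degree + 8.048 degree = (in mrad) 1814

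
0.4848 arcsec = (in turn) 3.741e-07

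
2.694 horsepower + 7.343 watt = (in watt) 2016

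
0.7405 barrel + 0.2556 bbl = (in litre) 158.4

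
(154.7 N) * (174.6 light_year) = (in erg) 2.555e+27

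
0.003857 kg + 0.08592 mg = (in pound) 0.008503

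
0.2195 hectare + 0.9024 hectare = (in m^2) 1.122e+04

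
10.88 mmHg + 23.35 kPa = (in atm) 0.2448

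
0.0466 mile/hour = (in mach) 6.118e-05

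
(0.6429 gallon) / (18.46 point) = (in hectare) 3.737e-05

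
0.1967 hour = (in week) 0.001171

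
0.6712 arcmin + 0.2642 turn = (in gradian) 105.7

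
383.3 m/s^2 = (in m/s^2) 383.3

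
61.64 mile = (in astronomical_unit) 6.631e-07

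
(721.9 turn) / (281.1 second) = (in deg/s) 924.5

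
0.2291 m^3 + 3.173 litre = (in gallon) 61.36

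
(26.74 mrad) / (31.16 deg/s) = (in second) 0.04917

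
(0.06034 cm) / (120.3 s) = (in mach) 1.473e-08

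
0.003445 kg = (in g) 3.445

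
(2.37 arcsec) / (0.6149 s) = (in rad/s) 1.869e-05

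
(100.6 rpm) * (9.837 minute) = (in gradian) 3.958e+05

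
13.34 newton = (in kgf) 1.36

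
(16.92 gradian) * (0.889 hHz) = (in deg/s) 1354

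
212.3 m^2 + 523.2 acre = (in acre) 523.3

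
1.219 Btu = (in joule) 1286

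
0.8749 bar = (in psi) 12.69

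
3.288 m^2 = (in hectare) 0.0003288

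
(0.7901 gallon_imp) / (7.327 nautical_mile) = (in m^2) 2.647e-07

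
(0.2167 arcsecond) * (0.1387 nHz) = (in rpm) 1.391e-15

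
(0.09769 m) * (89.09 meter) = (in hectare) 0.0008703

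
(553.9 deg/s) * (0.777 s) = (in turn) 1.196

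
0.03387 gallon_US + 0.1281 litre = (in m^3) 0.0002563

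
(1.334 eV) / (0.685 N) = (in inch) 1.228e-17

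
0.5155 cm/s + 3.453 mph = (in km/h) 5.576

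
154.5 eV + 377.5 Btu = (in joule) 3.983e+05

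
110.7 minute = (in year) 0.0002106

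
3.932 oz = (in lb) 0.2457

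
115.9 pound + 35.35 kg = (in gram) 8.792e+04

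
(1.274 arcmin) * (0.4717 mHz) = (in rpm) 1.669e-06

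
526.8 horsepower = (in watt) 3.928e+05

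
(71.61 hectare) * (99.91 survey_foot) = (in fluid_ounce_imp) 7.675e+11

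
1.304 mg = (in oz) 4.6e-05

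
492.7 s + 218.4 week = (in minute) 2.201e+06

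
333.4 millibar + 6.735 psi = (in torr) 598.4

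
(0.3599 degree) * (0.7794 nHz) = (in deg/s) 2.805e-10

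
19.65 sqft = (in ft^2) 19.65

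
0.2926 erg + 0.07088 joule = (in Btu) 6.718e-05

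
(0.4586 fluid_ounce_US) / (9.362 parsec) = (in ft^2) 5.053e-22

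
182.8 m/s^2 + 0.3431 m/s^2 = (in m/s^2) 183.1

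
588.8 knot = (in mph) 677.6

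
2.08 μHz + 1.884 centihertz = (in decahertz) 0.001884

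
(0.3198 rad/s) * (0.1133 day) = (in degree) 1.794e+05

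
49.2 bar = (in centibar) 4920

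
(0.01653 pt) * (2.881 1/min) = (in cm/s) 2.8e-05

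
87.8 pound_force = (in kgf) 39.83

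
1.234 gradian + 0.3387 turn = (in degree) 123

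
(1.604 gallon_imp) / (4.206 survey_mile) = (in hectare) 1.077e-10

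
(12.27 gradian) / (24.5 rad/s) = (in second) 0.007867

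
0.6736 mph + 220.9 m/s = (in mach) 0.6496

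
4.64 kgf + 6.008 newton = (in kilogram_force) 5.253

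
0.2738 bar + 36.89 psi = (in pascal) 2.817e+05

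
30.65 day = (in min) 4.414e+04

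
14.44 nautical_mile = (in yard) 2.925e+04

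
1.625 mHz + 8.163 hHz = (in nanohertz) 8.163e+11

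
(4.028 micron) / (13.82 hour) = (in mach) 2.378e-13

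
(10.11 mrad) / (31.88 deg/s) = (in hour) 5.047e-06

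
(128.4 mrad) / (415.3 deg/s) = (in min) 0.0002952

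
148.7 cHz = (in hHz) 0.01487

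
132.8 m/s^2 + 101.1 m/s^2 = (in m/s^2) 233.9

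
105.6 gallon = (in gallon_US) 105.6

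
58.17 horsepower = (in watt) 4.338e+04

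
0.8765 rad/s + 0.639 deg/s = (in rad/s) 0.8877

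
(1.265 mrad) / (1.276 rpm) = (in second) 0.009467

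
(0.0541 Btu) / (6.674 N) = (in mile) 0.005314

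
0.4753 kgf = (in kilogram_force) 0.4753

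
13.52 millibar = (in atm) 0.01334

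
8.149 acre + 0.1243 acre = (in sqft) 3.604e+05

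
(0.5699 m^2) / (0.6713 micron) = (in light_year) 8.973e-11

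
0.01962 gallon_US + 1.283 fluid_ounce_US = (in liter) 0.1122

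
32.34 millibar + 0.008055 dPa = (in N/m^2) 3234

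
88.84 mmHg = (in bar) 0.1184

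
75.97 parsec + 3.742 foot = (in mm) 2.344e+21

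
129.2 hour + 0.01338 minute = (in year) 0.01475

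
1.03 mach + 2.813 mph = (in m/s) 352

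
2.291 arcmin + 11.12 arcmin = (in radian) 0.003901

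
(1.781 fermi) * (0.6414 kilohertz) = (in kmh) 4.112e-12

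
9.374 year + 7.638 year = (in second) 5.365e+08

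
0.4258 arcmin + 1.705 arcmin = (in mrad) 0.6198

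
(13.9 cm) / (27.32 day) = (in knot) 1.145e-07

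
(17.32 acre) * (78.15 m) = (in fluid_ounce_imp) 1.928e+11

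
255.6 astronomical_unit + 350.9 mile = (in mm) 3.824e+16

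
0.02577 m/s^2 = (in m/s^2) 0.02577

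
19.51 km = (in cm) 1.951e+06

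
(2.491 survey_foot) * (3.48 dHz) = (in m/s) 0.2642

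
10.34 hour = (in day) 0.4308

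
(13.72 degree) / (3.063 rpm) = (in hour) 0.0002074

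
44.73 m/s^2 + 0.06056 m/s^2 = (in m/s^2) 44.79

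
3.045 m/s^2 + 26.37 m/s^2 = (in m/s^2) 29.41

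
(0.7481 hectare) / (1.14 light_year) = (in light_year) 7.332e-29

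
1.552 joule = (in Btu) 0.001471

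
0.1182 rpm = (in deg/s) 0.7092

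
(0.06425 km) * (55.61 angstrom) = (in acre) 8.829e-11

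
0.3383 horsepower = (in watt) 252.3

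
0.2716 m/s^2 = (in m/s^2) 0.2716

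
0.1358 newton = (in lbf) 0.03053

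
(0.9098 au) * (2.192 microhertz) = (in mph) 6.674e+05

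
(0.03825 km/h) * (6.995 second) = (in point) 210.7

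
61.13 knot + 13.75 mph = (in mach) 0.1104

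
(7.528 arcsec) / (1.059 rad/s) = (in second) 3.446e-05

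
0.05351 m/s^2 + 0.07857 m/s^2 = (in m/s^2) 0.1321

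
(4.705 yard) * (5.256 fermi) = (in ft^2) 2.434e-13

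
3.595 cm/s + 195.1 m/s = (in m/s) 195.1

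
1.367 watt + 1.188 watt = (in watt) 2.555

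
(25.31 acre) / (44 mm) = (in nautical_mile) 1257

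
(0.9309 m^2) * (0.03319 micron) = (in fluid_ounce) 0.001045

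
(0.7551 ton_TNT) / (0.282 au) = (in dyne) 7489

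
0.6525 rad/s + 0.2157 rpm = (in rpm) 6.447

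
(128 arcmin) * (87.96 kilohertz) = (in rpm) 3.127e+04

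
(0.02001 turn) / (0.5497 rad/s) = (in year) 7.253e-09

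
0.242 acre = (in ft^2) 1.054e+04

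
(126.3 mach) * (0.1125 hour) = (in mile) 1.082e+04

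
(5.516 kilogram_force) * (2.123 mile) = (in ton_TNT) 4.417e-05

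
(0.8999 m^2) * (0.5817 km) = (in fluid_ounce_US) 1.77e+07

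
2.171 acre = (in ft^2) 9.457e+04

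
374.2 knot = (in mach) 0.5654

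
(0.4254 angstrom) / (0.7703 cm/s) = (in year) 1.751e-16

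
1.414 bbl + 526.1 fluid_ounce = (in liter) 240.4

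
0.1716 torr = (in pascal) 22.88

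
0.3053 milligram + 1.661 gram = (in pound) 0.003663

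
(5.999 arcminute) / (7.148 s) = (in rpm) 0.002331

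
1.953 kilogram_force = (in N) 19.15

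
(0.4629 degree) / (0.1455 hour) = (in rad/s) 1.542e-05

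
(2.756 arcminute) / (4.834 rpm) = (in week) 2.619e-09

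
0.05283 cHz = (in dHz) 0.005283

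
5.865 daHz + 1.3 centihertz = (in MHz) 5.866e-05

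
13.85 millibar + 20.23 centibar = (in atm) 0.2133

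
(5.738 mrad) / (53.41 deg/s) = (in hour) 1.71e-06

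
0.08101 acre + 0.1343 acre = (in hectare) 0.08713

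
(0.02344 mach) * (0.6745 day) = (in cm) 4.651e+07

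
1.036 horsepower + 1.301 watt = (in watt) 773.8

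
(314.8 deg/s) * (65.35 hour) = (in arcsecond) 2.666e+11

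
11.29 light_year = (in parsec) 3.462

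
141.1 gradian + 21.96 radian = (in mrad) 2.418e+04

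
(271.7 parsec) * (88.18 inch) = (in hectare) 1.878e+15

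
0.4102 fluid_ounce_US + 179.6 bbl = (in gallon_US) 7543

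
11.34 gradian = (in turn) 0.02835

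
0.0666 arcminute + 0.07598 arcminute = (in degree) 0.002376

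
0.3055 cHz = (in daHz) 0.0003055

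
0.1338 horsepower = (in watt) 99.77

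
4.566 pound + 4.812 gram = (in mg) 2.076e+06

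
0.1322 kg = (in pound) 0.2915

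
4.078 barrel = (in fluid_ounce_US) 2.192e+04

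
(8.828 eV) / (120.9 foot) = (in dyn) 3.838e-15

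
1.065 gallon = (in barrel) 0.02536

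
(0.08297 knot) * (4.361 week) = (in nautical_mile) 60.79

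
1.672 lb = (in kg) 0.7584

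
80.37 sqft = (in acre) 0.001845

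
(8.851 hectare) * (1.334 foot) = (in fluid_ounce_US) 1.217e+09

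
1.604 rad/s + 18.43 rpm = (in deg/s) 202.5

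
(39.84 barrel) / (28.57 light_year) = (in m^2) 2.343e-17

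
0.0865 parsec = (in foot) 8.757e+15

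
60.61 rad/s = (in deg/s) 3473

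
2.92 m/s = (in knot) 5.676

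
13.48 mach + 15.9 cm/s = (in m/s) 4590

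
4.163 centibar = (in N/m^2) 4163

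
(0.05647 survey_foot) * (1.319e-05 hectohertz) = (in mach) 6.667e-08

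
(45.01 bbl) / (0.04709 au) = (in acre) 2.51e-13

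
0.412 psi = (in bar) 0.02841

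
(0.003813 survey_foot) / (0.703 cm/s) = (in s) 0.1653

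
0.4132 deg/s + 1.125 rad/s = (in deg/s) 64.87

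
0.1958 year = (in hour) 1715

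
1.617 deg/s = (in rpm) 0.2695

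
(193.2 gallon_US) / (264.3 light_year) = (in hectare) 2.925e-23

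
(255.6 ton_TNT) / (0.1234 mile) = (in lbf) 1.211e+09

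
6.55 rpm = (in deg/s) 39.3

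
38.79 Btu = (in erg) 4.093e+11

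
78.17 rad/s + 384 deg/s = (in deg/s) 4863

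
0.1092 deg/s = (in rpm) 0.0182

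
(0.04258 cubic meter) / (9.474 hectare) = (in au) 3.004e-18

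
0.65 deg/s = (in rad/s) 0.01134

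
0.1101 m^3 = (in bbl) 0.6925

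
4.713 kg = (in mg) 4.713e+06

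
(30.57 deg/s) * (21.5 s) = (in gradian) 730.3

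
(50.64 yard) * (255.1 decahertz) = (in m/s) 1.181e+05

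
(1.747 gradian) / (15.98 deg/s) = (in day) 1.139e-06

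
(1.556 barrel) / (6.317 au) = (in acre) 6.469e-17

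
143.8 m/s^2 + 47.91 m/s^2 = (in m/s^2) 191.7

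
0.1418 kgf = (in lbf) 0.3126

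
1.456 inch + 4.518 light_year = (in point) 1.212e+20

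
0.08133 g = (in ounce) 0.002869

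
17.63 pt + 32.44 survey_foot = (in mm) 9894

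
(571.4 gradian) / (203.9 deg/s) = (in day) 2.919e-05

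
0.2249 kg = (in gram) 224.9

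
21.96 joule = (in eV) 1.371e+20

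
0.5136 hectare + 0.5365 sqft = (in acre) 1.269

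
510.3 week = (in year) 9.787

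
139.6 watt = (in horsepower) 0.1872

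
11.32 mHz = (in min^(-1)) 0.6792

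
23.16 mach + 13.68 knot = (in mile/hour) 1.766e+04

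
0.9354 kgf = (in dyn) 9.173e+05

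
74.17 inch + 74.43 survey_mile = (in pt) 3.395e+08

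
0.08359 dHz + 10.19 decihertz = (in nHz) 1.027e+09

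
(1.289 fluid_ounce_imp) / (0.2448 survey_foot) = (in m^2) 0.0004908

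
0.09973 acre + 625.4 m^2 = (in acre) 0.2543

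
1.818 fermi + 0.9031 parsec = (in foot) 9.143e+16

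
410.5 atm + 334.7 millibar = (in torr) 3.122e+05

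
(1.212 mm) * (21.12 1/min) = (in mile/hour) 0.0009543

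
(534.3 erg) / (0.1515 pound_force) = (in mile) 4.926e-08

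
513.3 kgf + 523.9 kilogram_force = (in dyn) 1.017e+09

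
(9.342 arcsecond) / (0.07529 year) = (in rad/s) 1.908e-11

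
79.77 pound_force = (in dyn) 3.548e+07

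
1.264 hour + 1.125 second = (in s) 4552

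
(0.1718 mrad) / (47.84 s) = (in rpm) 3.429e-05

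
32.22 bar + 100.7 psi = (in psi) 568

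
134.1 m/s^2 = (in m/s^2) 134.1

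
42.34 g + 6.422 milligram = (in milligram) 4.235e+04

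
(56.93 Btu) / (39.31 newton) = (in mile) 0.9494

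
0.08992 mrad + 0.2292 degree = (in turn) 0.000651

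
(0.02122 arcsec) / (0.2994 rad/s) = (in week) 5.681e-13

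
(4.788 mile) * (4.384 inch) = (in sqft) 9236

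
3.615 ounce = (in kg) 0.1025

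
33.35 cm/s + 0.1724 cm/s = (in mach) 0.0009845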